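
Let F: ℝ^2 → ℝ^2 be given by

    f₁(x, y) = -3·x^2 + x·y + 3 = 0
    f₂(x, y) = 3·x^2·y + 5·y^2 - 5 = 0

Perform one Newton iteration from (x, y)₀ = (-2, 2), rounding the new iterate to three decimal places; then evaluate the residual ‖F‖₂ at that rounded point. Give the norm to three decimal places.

At (-2, 2): F = (-13.000, 39.000).
Jacobian J = [[-6·x + y, x], [6·x·y, 3·x^2 + 10·y]].
At the point, J = [[14.000, -2.000], [-24.000, 32.000]] (det J = 400.000).
Solving J·Δ = −F gives Δ = (0.845, -0.585).
Then the next iterate is (x, y)₁ = (-1.155, 1.415).
Re-evaluating at (-1.155, 1.415): F = (-2.63640, 10.67406), so ‖F‖₂ = 10.995.

10.995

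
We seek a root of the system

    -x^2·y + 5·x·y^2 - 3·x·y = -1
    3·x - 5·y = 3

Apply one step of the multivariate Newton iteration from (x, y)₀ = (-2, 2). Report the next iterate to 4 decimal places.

At (-2, 2): F = (-35.0000, -19.0000).
Jacobian J = [[-2·x·y + 5·y^2 - 3·y, -x^2 + 10·x·y - 3·x], [3, -5]].
At the point, J = [[22.0000, -38.0000], [3.0000, -5.0000]] (det J = 4.0000).
Solving J·Δ = −F gives Δ = (136.7500, 78.2500).
Then the next iterate is (x, y)₁ = (134.7500, 80.2500).

(134.7500, 80.2500)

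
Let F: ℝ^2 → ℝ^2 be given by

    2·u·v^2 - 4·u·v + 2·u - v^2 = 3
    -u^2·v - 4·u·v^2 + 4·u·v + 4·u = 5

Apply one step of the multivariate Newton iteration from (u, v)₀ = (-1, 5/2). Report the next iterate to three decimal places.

(110.833, 47.000)

At (-1, 5/2): F = (-13.750, 3.500).
Jacobian J = [[2·v^2 - 4·v + 2, 4·u·v - 4·u - 2·v], [-2·u·v - 4·v^2 + 4·v + 4, -u^2 - 8·u·v + 4·u]].
At the point, J = [[4.500, -11.000], [-6.000, 15.000]] (det J = 1.500).
Solving J·Δ = −F gives Δ = (111.833, 44.500).
Then the next iterate is (u, v)₁ = (110.833, 47.000).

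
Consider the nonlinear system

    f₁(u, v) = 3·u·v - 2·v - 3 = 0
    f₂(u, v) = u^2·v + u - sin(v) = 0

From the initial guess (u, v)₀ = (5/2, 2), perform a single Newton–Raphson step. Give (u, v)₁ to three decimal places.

(1.321, 1.831)

At (5/2, 2): F = (8.000, 14.09070).
Jacobian J = [[3·v, 3·u - 2], [2·u·v + 1, u^2 - cos(v)]].
At the point, J = [[6.000, 5.500], [11.000, 6.66615]] (det J = -20.50312).
Solving J·Δ = −F gives Δ = (-1.179, -0.169).
Then the next iterate is (u, v)₁ = (1.321, 1.831).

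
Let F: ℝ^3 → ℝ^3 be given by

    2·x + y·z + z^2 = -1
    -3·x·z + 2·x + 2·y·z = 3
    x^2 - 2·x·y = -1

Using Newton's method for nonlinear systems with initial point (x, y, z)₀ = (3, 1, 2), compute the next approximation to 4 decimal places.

(-0.5200, -0.6800, 1.4800)

At (3, 1, 2): F = (13.0000, -11.0000, 4.0000).
Jacobian J = [[2, z, y + 2·z], [-3·z + 2, 2·z, -3·x + 2·y], [2·x - 2·y, -2·x, 0]].
At the point, J = [[2.0000, 2.0000, 5.0000], [-4.0000, 4.0000, -7.0000], [4.0000, -6.0000, 0.0000]] (det J = -100.0000).
Solving J·Δ = −F gives Δ = (-3.5200, -1.6800, -0.5200).
Then the next iterate is (x, y, z)₁ = (-0.5200, -0.6800, 1.4800).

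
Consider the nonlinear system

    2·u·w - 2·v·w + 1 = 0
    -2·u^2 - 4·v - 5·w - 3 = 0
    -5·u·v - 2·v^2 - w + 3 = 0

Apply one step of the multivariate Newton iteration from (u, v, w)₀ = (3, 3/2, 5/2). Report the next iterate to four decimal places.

At (3, 3/2, 5/2): F = (8.5000, -39.5000, -26.5000).
Jacobian J = [[2·w, -2·w, 2·u - 2·v], [-4·u, -4, -5], [-5·v, -5·u - 4·v, -1]].
At the point, J = [[5.0000, -5.0000, 3.0000], [-12.0000, -4.0000, -5.0000], [-7.5000, -21.0000, -1.0000]] (det J = 33.5000).
Solving J·Δ = −F gives Δ = (-25.2836, 5.4627, 48.4104).
Then the next iterate is (u, v, w)₁ = (-22.2836, 6.9627, 50.9104).

(-22.2836, 6.9627, 50.9104)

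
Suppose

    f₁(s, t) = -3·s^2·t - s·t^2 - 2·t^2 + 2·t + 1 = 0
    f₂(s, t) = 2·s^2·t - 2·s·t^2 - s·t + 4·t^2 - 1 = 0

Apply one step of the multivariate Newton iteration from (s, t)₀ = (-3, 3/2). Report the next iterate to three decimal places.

(-2.209, 0.833)

At (-3, 3/2): F = (-34.250, 53.000).
Jacobian J = [[-6·s·t - t^2, -3·s^2 - 2·s·t - 4·t + 2], [4·s·t - 2·t^2 - t, 2·s^2 - 4·s·t - s + 8·t]].
At the point, J = [[24.750, -22.000], [-24.000, 51.000]] (det J = 734.250).
Solving J·Δ = −F gives Δ = (0.791, -0.667).
Then the next iterate is (s, t)₁ = (-2.209, 0.833).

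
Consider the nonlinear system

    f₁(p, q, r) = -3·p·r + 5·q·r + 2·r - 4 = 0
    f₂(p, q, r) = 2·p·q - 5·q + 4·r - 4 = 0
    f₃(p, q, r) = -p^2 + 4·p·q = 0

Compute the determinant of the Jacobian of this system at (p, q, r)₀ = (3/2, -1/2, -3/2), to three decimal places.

122.000

J = [[-3·r, 5·r, -3·p + 5·q + 2], [2·q, 2·p - 5, 4], [-2·p + 4·q, 4·p, 0]].
At the point, J = [[4.500, -7.500, -5.000], [-1.000, -2.000, 4.000], [-5.000, 6.000, 0.000]].
det J = 122.000.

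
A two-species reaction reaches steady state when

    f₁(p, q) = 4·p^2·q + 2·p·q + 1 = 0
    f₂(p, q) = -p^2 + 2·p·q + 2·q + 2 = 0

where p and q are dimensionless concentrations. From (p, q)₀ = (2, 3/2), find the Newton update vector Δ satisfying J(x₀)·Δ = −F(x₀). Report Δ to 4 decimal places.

At (2, 3/2): F = (31.0000, 7.0000).
Jacobian J = [[8·p·q + 2·q, 4·p^2 + 2·p], [-2·p + 2·q, 2·p + 2]].
At the point, J = [[27.0000, 20.0000], [-1.0000, 6.0000]] (det J = 182.0000).
Solving J·Δ = −F gives Δ = (-0.2527, -1.2088).

(-0.2527, -1.2088)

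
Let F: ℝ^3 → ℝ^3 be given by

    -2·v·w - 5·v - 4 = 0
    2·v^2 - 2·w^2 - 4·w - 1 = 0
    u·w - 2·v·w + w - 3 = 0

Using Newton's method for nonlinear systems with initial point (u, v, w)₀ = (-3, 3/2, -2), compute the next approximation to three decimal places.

(7.411, 2.321, -4.107)

At (-3, 3/2, -2): F = (-5.500, 3.500, 7.000).
Jacobian J = [[0, -2·w - 5, -2·v], [0, 4·v, -4·w - 4], [w, -2·w, u - 2·v + 1]].
At the point, J = [[0.000, -1.000, -3.000], [0.000, 6.000, 4.000], [-2.000, 4.000, -5.000]] (det J = -28.000).
Solving J·Δ = −F gives Δ = (10.411, 0.821, -2.107).
Then the next iterate is (u, v, w)₁ = (7.411, 2.321, -4.107).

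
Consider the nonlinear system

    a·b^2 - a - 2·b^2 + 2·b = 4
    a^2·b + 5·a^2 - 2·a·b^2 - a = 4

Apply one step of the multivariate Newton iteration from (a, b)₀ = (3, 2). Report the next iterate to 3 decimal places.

(2.148, 2.259)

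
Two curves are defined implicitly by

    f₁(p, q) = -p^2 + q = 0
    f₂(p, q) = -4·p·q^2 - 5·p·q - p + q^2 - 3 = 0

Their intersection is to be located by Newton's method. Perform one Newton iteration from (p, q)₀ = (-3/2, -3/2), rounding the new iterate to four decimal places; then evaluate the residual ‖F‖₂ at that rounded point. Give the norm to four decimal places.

At (-3/2, -3/2): F = (-3.7500, 3.0000).
Jacobian J = [[-2·p, 1], [-4·q^2 - 5·q - 1, -8·p·q - 5·p + 2·q]].
At the point, J = [[3.0000, 1.0000], [-2.5000, -13.5000]] (det J = -38.0000).
Solving J·Δ = −F gives Δ = (1.2533, -0.0099).
Then the next iterate is (p, q)₁ = (-0.2467, -1.5099).
Re-evaluating at (-0.2467, -1.5099): F = (-1.570761, -0.086259), so ‖F‖₂ = 1.5731.

1.5731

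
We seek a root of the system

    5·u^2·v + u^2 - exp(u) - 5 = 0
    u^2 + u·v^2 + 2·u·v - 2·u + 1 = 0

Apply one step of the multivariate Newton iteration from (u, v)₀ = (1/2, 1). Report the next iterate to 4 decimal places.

(2.5129, -1.8879)

At (1/2, 1): F = (-5.148721, 1.7500).
Jacobian J = [[10·u·v + 2·u - exp(u), 5·u^2], [2·u + v^2 + 2·v - 2, 2·u·v + 2·u]].
At the point, J = [[4.351279, 1.2500], [2.0000, 2.0000]] (det J = 6.202557).
Solving J·Δ = −F gives Δ = (2.0129, -2.8879).
Then the next iterate is (u, v)₁ = (2.5129, -1.8879).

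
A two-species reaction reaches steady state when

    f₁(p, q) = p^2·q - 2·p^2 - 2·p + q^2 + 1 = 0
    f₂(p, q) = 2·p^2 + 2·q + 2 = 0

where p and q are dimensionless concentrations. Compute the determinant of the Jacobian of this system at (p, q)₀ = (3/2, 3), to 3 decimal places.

-47.500

J = [[2·p·q - 4·p - 2, p^2 + 2·q], [4·p, 2]].
At the point, J = [[1.000, 8.250], [6.000, 2.000]].
det J = -47.500.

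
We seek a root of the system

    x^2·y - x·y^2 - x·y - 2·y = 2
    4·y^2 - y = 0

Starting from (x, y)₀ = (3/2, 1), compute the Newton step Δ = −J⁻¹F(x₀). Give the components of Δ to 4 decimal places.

(2.9286, -0.4286)

At (3/2, 1): F = (-4.7500, 3.0000).
Jacobian J = [[2·x·y - y^2 - y, x^2 - 2·x·y - x - 2], [0, 8·y - 1]].
At the point, J = [[1.0000, -4.2500], [0.0000, 7.0000]] (det J = 7.0000).
Solving J·Δ = −F gives Δ = (2.9286, -0.4286).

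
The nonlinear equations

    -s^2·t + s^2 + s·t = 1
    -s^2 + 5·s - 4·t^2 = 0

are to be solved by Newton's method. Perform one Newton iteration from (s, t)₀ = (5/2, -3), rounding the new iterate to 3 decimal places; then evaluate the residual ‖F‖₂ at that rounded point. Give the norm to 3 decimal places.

8.181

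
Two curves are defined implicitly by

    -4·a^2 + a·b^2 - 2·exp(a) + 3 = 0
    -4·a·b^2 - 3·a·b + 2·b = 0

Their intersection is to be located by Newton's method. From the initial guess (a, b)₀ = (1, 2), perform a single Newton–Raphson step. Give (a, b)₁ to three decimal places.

(0.543, 1.532)

At (1, 2): F = (-2.43656, -18.000).
Jacobian J = [[-8·a + b^2 - 2·exp(a), 2·a·b], [-4·b^2 - 3·b, -8·a·b - 3·a + 2]].
At the point, J = [[-9.43656, 4.000], [-22.000, -17.000]] (det J = 248.42158).
Solving J·Δ = −F gives Δ = (-0.457, -0.468).
Then the next iterate is (a, b)₁ = (0.543, 1.532).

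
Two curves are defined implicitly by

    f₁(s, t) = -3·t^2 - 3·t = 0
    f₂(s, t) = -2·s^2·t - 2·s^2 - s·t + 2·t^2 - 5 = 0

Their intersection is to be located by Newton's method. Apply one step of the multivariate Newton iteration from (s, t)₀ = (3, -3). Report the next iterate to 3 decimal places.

(2.319, -1.800)

At (3, -3): F = (-18.000, 58.000).
Jacobian J = [[0, -6·t - 3], [-4·s·t - 4·s - t, -2·s^2 - s + 4·t]].
At the point, J = [[0.000, 15.000], [27.000, -33.000]] (det J = -405.000).
Solving J·Δ = −F gives Δ = (-0.681, 1.200).
Then the next iterate is (s, t)₁ = (2.319, -1.800).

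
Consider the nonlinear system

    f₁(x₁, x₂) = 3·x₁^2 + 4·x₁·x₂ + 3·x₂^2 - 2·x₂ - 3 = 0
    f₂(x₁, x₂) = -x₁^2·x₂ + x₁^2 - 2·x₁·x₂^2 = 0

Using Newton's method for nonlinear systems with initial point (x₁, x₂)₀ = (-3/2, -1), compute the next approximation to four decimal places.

At (-3/2, -1): F = (14.7500, 7.5000).
Jacobian J = [[6·x₁ + 4·x₂, 4·x₁ + 6·x₂ - 2], [-2·x₁·x₂ + 2·x₁ - 2·x₂^2, -x₁^2 - 4·x₁·x₂]].
At the point, J = [[-13.0000, -14.0000], [-8.0000, -8.2500]] (det J = -4.7500).
Solving J·Δ = −F gives Δ = (-3.5132, 4.3158).
Then the next iterate is (x₁, x₂)₁ = (-5.0132, 3.3158).

(-5.0132, 3.3158)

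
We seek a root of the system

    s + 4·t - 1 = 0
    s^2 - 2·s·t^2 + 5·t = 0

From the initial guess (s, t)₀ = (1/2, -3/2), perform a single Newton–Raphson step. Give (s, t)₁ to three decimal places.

At (1/2, -3/2): F = (-6.500, -9.500).
Jacobian J = [[1, 4], [2·s - 2·t^2, -4·s·t + 5]].
At the point, J = [[1.000, 4.000], [-3.500, 8.000]] (det J = 22.000).
Solving J·Δ = −F gives Δ = (0.636, 1.466).
Then the next iterate is (s, t)₁ = (1.136, -0.034).

(1.136, -0.034)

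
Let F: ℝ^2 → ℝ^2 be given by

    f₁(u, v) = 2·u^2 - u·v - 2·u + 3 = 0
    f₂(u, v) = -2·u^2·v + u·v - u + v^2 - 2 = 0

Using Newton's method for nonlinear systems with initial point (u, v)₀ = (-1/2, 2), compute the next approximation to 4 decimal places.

(0.2927, 0.5122)

At (-1/2, 2): F = (5.5000, 0.5000).
Jacobian J = [[4·u - v - 2, -u], [-4·u·v + v - 1, -2·u^2 + u + 2·v]].
At the point, J = [[-6.0000, 0.5000], [5.0000, 3.0000]] (det J = -20.5000).
Solving J·Δ = −F gives Δ = (0.7927, -1.4878).
Then the next iterate is (u, v)₁ = (0.2927, 0.5122).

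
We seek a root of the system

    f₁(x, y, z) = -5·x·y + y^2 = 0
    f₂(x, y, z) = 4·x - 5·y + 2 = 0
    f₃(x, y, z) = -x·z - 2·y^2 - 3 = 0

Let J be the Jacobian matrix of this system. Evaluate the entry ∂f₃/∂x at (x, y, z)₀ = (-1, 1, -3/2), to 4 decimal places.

∂f₃/∂x = -z.
At (-1, 1, -3/2) this is 1.5000.

1.5000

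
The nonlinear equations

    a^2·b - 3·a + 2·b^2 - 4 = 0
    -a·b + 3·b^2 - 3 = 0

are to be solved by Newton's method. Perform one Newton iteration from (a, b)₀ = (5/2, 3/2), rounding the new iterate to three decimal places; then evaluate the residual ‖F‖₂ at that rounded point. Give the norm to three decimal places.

At (5/2, 3/2): F = (2.375, 0.000).
Jacobian J = [[2·a·b - 3, a^2 + 4·b], [-b, -a + 6·b]].
At the point, J = [[4.500, 12.250], [-1.500, 6.500]] (det J = 47.625).
Solving J·Δ = −F gives Δ = (-0.324, -0.075).
Then the next iterate is (a, b)₁ = (2.176, 1.425).
Re-evaluating at (2.176, 1.425): F = (0.28059, -0.00893), so ‖F‖₂ = 0.281.

0.281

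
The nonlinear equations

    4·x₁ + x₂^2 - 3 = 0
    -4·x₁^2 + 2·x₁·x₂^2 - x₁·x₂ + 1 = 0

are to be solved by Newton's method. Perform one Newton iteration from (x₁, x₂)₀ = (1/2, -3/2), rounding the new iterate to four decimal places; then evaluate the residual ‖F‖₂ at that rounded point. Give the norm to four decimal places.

3.4072

At (1/2, -3/2): F = (1.2500, 3.0000).
Jacobian J = [[4, 2·x₂], [-8·x₁ + 2·x₂^2 - x₂, 4·x₁·x₂ - x₁]].
At the point, J = [[4.0000, -3.0000], [2.0000, -3.5000]] (det J = -8.0000).
Solving J·Δ = −F gives Δ = (0.5781, 1.1875).
Then the next iterate is (x₁, x₂)₁ = (1.0781, -0.3125).
Re-evaluating at (1.0781, -0.3125): F = (1.410056, -3.101726), so ‖F‖₂ = 3.4072.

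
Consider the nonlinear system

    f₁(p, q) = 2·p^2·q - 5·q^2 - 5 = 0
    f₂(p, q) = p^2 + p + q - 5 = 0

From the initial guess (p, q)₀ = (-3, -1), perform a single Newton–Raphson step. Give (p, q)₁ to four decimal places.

At (-3, -1): F = (-28.0000, 0.0000).
Jacobian J = [[4·p·q, 2·p^2 - 10·q], [2·p + 1, 1]].
At the point, J = [[12.0000, 28.0000], [-5.0000, 1.0000]] (det J = 152.0000).
Solving J·Δ = −F gives Δ = (0.1842, 0.9211).
Then the next iterate is (p, q)₁ = (-2.8158, -0.0789).

(-2.8158, -0.0789)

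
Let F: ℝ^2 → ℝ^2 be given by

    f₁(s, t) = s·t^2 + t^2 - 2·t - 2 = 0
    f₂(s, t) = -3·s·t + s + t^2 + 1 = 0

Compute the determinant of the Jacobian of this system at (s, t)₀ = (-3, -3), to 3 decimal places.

J = [[t^2, 2·s·t + 2·t - 2], [-3·t + 1, -3·s + 2·t]].
At the point, J = [[9.000, 10.000], [10.000, 3.000]].
det J = -73.000.

-73.000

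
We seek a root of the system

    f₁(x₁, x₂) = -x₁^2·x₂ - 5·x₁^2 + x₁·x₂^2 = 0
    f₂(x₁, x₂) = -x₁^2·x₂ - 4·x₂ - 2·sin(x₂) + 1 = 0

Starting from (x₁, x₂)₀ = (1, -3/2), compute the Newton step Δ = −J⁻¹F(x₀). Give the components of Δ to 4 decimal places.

(-1.3291, 1.2658)

At (1, -3/2): F = (-1.2500, 10.494990).
Jacobian J = [[-2·x₁·x₂ - 10·x₁ + x₂^2, -x₁^2 + 2·x₁·x₂], [-2·x₁·x₂, -x₁^2 - 2·cos(x₂) - 4]].
At the point, J = [[-4.7500, -4.0000], [3.0000, -5.141474]] (det J = 36.422003).
Solving J·Δ = −F gives Δ = (-1.3291, 1.2658).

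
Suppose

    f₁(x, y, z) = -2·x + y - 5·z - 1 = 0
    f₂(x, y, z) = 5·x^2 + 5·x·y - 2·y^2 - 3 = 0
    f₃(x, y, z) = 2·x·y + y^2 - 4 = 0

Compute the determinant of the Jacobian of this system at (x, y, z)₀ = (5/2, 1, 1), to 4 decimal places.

-965.0000

J = [[-2, 1, -5], [10·x + 5·y, 5·x - 4·y, 0], [2·y, 2·x + 2·y, 0]].
At the point, J = [[-2.0000, 1.0000, -5.0000], [30.0000, 8.5000, 0.0000], [2.0000, 7.0000, 0.0000]].
det J = -965.0000.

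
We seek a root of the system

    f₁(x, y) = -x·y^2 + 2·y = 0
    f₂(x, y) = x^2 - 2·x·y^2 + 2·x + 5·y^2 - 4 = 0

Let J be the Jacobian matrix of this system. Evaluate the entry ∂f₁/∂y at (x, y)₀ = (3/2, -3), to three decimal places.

∂f₁/∂y = -2·x·y + 2.
At (3/2, -3) this is 11.000.

11.000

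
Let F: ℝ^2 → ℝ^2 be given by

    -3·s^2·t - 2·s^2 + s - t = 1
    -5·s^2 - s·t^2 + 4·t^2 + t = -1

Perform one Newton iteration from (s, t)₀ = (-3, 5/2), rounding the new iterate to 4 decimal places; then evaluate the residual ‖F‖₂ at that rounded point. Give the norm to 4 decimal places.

27.6643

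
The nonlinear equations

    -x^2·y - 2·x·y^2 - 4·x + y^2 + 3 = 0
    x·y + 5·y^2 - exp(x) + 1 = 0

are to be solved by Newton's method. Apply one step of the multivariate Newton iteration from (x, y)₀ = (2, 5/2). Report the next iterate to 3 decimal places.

At (2, 5/2): F = (-33.750, 29.86094).
Jacobian J = [[-2·x·y - 2·y^2 - 4, -x^2 - 4·x·y + 2·y], [y - exp(x), x + 10·y]].
At the point, J = [[-26.500, -19.000], [-4.88906, 27.000]] (det J = -808.39207).
Solving J·Δ = −F gives Δ = (-0.425, -1.183).
Then the next iterate is (x, y)₁ = (1.575, 1.317).

(1.575, 1.317)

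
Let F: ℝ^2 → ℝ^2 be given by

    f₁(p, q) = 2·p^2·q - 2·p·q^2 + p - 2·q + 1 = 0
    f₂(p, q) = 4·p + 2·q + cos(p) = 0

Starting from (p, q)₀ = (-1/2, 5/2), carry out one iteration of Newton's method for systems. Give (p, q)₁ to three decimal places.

(-0.656, 0.910)

At (-1/2, 5/2): F = (3.000, 3.87758).
Jacobian J = [[4·p·q - 2·q^2 + 1, 2·p^2 - 4·p·q - 2], [-sin(p) + 4, 2]].
At the point, J = [[-16.500, 3.500], [4.47943, 2.000]] (det J = -48.67799).
Solving J·Δ = −F gives Δ = (-0.156, -1.590).
Then the next iterate is (p, q)₁ = (-0.656, 0.910).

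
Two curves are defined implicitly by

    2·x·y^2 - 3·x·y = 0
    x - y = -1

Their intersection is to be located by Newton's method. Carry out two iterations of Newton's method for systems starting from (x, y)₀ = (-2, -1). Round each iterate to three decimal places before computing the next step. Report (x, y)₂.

(-1.170, -0.170)

At (-2, -1): F = (-10.000, 0.000).
Jacobian J = [[2·y^2 - 3·y, 4·x·y - 3·x], [1, -1]].
At the point, J = [[5.000, 14.000], [1.000, -1.000]] (det J = -19.000).
Solving J·Δ = −F gives Δ = (0.526, 0.526).
Then the next iterate is (x, y)₁ = (-1.474, -0.474).
Round to (-1.474, -0.474) and repeat: F = (-2.75837, 0.000), J = [[1.87135, 7.21670], [1.000, -1.000]].
Δ = (0.304, 0.304), so (x, y)₂ = (-1.170, -0.170).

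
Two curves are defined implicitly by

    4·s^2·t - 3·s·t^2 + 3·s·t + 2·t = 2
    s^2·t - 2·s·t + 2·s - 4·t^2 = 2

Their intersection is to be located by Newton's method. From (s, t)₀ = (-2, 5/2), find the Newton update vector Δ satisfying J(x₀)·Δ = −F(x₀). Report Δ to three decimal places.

At (-2, 5/2): F = (65.500, -11.000).
Jacobian J = [[8·s·t - 3·t^2 + 3·t, 4·s^2 - 6·s·t + 3·s + 2], [2·s·t - 2·t + 2, s^2 - 2·s - 8·t]].
At the point, J = [[-51.250, 42.000], [-13.000, -12.000]] (det J = 1161.000).
Solving J·Δ = −F gives Δ = (0.279, -1.219).

(0.279, -1.219)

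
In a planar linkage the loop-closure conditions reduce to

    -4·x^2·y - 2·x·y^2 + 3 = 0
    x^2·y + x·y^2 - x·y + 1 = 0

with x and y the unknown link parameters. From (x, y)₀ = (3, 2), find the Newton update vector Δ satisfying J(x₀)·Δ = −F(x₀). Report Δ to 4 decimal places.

At (3, 2): F = (-93.0000, 25.0000).
Jacobian J = [[-8·x·y - 2·y^2, -4·x^2 - 4·x·y], [2·x·y + y^2 - y, x^2 + 2·x·y - x]].
At the point, J = [[-56.0000, -60.0000], [14.0000, 18.0000]] (det J = -168.0000).
Solving J·Δ = −F gives Δ = (-1.0357, -0.5833).

(-1.0357, -0.5833)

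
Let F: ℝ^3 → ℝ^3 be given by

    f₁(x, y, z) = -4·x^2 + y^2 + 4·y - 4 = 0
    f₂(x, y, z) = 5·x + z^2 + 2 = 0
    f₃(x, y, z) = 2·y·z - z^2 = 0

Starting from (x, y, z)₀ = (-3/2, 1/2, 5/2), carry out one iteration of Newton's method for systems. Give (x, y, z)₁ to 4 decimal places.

At (-3/2, 1/2, 5/2): F = (-10.7500, 0.7500, -3.7500).
Jacobian J = [[-8·x, 2·y + 4, 0], [5, 0, 2·z], [0, 2·z, 2·y - 2·z]].
At the point, J = [[12.0000, 5.0000, 0.0000], [5.0000, 0.0000, 5.0000], [0.0000, 5.0000, -4.0000]] (det J = -200.0000).
Solving J·Δ = −F gives Δ = (0.9500, -0.1300, -1.1000).
Then the next iterate is (x, y, z)₁ = (-0.5500, 0.3700, 1.4000).

(-0.5500, 0.3700, 1.4000)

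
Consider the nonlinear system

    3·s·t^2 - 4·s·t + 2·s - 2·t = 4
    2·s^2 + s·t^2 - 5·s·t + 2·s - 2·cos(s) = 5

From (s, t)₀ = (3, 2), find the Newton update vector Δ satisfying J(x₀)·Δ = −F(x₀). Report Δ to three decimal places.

At (3, 2): F = (10.000, 2.97998).
Jacobian J = [[3·t^2 - 4·t + 2, 6·s·t - 4·s - 2], [4·s + t^2 - 5·t + 2·sin(s) + 2, 2·s·t - 5·s]].
At the point, J = [[6.000, 22.000], [8.28224, -3.000]] (det J = -200.20928).
Solving J·Δ = −F gives Δ = (-0.477, -0.324).

(-0.477, -0.324)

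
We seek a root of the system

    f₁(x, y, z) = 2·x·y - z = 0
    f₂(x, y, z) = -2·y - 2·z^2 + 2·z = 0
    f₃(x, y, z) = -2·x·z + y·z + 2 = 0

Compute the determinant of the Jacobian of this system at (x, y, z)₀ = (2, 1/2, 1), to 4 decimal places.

29.0000

J = [[2·y, 2·x, -1], [0, -2, -4·z + 2], [-2·z, z, -2·x + y]].
At the point, J = [[1.0000, 4.0000, -1.0000], [0.0000, -2.0000, -2.0000], [-2.0000, 1.0000, -3.5000]].
det J = 29.0000.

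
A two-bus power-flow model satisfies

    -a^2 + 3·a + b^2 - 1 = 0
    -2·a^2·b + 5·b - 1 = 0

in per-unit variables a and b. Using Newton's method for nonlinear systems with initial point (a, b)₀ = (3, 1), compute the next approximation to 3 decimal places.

At (3, 1): F = (0.000, -14.000).
Jacobian J = [[-2·a + 3, 2·b], [-4·a·b, -2·a^2 + 5]].
At the point, J = [[-3.000, 2.000], [-12.000, -13.000]] (det J = 63.000).
Solving J·Δ = −F gives Δ = (-0.444, -0.667).
Then the next iterate is (a, b)₁ = (2.556, 0.333).

(2.556, 0.333)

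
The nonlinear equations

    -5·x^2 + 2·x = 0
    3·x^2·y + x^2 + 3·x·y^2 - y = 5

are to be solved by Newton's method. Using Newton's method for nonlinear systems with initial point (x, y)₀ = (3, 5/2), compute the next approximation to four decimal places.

At (3, 5/2): F = (-39.0000, 125.2500).
Jacobian J = [[-10·x + 2, 0], [6·x·y + 2·x + 3·y^2, 3·x^2 + 6·x·y - 1]].
At the point, J = [[-28.0000, 0.0000], [69.7500, 71.0000]] (det J = -1988.0000).
Solving J·Δ = −F gives Δ = (-1.3929, -0.3957).
Then the next iterate is (x, y)₁ = (1.6071, 2.1043).

(1.6071, 2.1043)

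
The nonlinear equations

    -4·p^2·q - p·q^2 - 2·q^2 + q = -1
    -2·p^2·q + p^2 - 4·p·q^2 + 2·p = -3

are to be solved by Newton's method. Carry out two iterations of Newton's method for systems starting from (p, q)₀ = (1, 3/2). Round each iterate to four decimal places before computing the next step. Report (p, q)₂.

At (1, 3/2): F = (-10.2500, -6.0000).
Jacobian J = [[-8·p·q - q^2, -4·p^2 - 2·p·q - 4·q + 1], [-4·p·q + 2·p - 4·q^2 + 2, -2·p^2 - 8·p·q]].
At the point, J = [[-14.2500, -12.0000], [-11.0000, -14.0000]] (det J = 67.5000).
Solving J·Δ = −F gives Δ = (-1.0593, 0.4037).
Then the next iterate is (p, q)₁ = (-0.0593, 1.9037).
Round to (-0.0593, 1.9037) and repeat: F = (-4.156317, 3.731158), J = [[-2.720958, -6.403087], [-12.163337, 0.896082]].
Δ = (0.2511, -0.7558), so (p, q)₂ = (0.1918, 1.1479).

(0.1918, 1.1479)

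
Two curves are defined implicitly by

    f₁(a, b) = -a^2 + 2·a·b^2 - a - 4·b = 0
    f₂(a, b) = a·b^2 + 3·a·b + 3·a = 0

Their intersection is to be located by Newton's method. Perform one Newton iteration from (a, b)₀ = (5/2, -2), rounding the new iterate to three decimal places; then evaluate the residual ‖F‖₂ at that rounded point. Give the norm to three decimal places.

At (5/2, -2): F = (19.250, 2.500).
Jacobian J = [[-2·a + 2·b^2 - 1, 4·a·b - 4], [b^2 + 3·b + 3, 2·a·b + 3·a]].
At the point, J = [[2.000, -24.000], [1.000, -2.500]] (det J = 19.000).
Solving J·Δ = −F gives Δ = (-0.625, 0.750).
Then the next iterate is (a, b)₁ = (1.875, -1.250).
Re-evaluating at (1.875, -1.250): F = (5.46875, 1.52344), so ‖F‖₂ = 5.677.

5.677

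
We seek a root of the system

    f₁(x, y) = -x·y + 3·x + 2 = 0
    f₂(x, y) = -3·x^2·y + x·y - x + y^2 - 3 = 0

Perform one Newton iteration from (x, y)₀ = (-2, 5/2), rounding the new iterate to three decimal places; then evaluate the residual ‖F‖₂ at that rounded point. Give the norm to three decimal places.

9.271

At (-2, 5/2): F = (1.000, -29.750).
Jacobian J = [[-y + 3, -x], [-6·x·y + y - 1, -3·x^2 + x + 2·y]].
At the point, J = [[0.500, 2.000], [31.500, -9.000]] (det J = -67.500).
Solving J·Δ = −F gives Δ = (0.748, -0.687).
Then the next iterate is (x, y)₁ = (-1.252, 1.813).
Re-evaluating at (-1.252, 1.813): F = (0.51388, -9.25656), so ‖F‖₂ = 9.271.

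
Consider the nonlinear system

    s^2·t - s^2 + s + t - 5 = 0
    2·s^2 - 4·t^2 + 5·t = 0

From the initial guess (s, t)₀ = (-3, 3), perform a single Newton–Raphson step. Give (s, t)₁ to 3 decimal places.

(-2.340, 2.426)

At (-3, 3): F = (13.000, -3.000).
Jacobian J = [[2·s·t - 2·s + 1, s^2 + 1], [4·s, -8·t + 5]].
At the point, J = [[-11.000, 10.000], [-12.000, -19.000]] (det J = 329.000).
Solving J·Δ = −F gives Δ = (0.660, -0.574).
Then the next iterate is (s, t)₁ = (-2.340, 2.426).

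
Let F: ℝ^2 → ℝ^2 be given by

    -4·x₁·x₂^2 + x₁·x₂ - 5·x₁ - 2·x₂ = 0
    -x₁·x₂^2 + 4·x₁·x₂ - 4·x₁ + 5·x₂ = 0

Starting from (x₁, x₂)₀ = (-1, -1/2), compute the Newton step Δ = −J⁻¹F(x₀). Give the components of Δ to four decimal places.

(0.6000, 0.5143)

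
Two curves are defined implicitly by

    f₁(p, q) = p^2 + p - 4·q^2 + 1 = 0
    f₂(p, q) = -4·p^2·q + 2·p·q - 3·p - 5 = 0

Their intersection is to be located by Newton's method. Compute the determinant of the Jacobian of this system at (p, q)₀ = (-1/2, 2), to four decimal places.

144.0000

J = [[2·p + 1, -8·q], [-8·p·q + 2·q - 3, -4·p^2 + 2·p]].
At the point, J = [[0.0000, -16.0000], [9.0000, -2.0000]].
det J = 144.0000.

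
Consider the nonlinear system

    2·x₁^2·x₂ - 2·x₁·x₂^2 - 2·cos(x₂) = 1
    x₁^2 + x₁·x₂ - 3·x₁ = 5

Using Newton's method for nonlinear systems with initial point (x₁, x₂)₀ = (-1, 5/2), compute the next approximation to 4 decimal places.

(-1.5061, 0.2654)

At (-1, 5/2): F = (18.102287, -3.5000).
Jacobian J = [[4·x₁·x₂ - 2·x₂^2, 2·x₁^2 - 4·x₁·x₂ + 2·sin(x₂)], [2·x₁ + x₂ - 3, x₁]].
At the point, J = [[-22.5000, 13.196944], [-2.5000, -1.0000]] (det J = 55.492361).
Solving J·Δ = −F gives Δ = (-0.5061, -2.2346).
Then the next iterate is (x₁, x₂)₁ = (-1.5061, 0.2654).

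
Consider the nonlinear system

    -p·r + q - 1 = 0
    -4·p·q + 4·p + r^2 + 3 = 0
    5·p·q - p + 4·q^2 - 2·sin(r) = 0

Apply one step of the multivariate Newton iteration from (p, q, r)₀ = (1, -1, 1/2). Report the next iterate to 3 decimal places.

At (1, -1, 1/2): F = (-2.500, 11.250, -2.95885).
Jacobian J = [[-r, 1, -p], [-4·q + 4, -4·p, 2·r], [5·q - 1, 5·p + 8·q, -2·cos(r)]].
At the point, J = [[-0.500, 1.000, -1.000], [8.000, -4.000, 1.000], [-6.000, -3.000, -1.75517]] (det J = 51.03099).
Solving J·Δ = −F gives Δ = (-0.731, 1.088, -1.046).
Then the next iterate is (p, q, r)₁ = (0.269, 0.088, -0.546).

(0.269, 0.088, -0.546)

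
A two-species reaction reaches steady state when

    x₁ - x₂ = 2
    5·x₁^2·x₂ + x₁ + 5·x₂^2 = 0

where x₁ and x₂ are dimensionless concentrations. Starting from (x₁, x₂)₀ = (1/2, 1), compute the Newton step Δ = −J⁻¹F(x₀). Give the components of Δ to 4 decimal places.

(1.2391, -1.2609)

At (1/2, 1): F = (-2.5000, 6.7500).
Jacobian J = [[1, -1], [10·x₁·x₂ + 1, 5·x₁^2 + 10·x₂]].
At the point, J = [[1.0000, -1.0000], [6.0000, 11.2500]] (det J = 17.2500).
Solving J·Δ = −F gives Δ = (1.2391, -1.2609).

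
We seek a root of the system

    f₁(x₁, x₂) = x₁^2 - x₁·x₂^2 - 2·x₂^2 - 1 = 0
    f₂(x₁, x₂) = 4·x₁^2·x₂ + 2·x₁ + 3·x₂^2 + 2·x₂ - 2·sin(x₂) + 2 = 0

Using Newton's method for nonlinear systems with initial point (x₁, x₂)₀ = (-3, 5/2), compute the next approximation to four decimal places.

(-2.3789, 1.1717)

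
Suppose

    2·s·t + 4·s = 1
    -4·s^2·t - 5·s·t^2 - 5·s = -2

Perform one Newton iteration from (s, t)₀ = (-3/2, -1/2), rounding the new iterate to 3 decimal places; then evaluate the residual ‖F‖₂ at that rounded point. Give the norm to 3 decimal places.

1.438

At (-3/2, -1/2): F = (-5.500, 15.875).
Jacobian J = [[2·t + 4, 2·s], [-8·s·t - 5·t^2 - 5, -4·s^2 - 10·s·t]].
At the point, J = [[3.000, -3.000], [-12.250, -16.500]] (det J = -86.250).
Solving J·Δ = −F gives Δ = (1.604, -0.229).
Then the next iterate is (s, t)₁ = (0.104, -0.729).
Re-evaluating at (0.104, -0.729): F = (-0.73563, 1.23519), so ‖F‖₂ = 1.438.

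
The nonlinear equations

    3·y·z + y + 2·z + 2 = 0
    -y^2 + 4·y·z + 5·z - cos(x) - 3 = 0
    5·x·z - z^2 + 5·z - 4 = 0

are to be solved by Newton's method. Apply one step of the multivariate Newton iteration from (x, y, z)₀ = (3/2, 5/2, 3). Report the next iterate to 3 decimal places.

(0.466, 0.514, 1.617)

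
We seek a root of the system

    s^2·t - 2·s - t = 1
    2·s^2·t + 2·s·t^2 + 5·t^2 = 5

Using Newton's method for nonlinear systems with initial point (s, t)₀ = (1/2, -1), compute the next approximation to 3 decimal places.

At (1/2, -1): F = (-1.250, 0.500).
Jacobian J = [[2·s·t - 2, s^2 - 1], [4·s·t + 2·t^2, 2·s^2 + 4·s·t + 10·t]].
At the point, J = [[-3.000, -0.750], [0.000, -11.500]] (det J = 34.500).
Solving J·Δ = −F gives Δ = (-0.428, 0.043).
Then the next iterate is (s, t)₁ = (0.072, -0.957).

(0.072, -0.957)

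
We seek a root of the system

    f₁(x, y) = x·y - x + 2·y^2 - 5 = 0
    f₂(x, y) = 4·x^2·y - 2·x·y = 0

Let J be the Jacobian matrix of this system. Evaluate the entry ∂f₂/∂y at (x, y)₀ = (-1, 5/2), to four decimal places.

6.0000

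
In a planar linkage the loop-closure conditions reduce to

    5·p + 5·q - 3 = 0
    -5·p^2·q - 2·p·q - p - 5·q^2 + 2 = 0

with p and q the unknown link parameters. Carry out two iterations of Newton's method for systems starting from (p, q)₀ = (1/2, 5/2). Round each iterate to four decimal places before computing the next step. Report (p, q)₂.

(-1.8088, 2.4088)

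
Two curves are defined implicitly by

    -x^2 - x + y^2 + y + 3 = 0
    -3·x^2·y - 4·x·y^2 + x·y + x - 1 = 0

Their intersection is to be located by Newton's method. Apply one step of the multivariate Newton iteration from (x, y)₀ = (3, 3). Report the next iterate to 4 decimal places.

(2.2480, 1.8195)

At (3, 3): F = (3.0000, -178.0000).
Jacobian J = [[-2·x - 1, 2·y + 1], [-6·x·y - 4·y^2 + y + 1, -3·x^2 - 8·x·y + x]].
At the point, J = [[-7.0000, 7.0000], [-86.0000, -96.0000]] (det J = 1274.0000).
Solving J·Δ = −F gives Δ = (-0.7520, -1.1805).
Then the next iterate is (x, y)₁ = (2.2480, 1.8195).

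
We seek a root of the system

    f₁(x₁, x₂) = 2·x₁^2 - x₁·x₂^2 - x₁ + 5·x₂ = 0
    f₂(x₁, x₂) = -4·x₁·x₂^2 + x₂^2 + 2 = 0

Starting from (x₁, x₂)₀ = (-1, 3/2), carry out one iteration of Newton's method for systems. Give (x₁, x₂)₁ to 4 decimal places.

At (-1, 3/2): F = (12.7500, 13.2500).
Jacobian J = [[4·x₁ - x₂^2 - 1, -2·x₁·x₂ + 5], [-4·x₂^2, -8·x₁·x₂ + 2·x₂]].
At the point, J = [[-7.2500, 8.0000], [-9.0000, 15.0000]] (det J = -36.7500).
Solving J·Δ = −F gives Δ = (2.3197, 0.5085).
Then the next iterate is (x₁, x₂)₁ = (1.3197, 2.0085).

(1.3197, 2.0085)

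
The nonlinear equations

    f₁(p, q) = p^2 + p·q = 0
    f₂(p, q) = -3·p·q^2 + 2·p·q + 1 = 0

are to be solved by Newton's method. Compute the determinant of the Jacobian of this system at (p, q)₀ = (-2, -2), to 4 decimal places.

J = [[2·p + q, p], [-3·q^2 + 2·q, -6·p·q + 2·p]].
At the point, J = [[-6.0000, -2.0000], [-16.0000, -28.0000]].
det J = 136.0000.

136.0000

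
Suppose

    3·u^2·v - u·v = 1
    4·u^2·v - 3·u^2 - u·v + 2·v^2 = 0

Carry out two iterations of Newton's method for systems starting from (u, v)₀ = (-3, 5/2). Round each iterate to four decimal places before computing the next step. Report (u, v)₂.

At (-3, 5/2): F = (74.0000, 83.0000).
Jacobian J = [[6·u·v - v, 3·u^2 - u], [8·u·v - 6·u - v, 4·u^2 - u + 4·v]].
At the point, J = [[-47.5000, 30.0000], [-44.5000, 49.0000]] (det J = -992.5000).
Solving J·Δ = −F gives Δ = (1.1446, -0.6544).
Then the next iterate is (u, v)₁ = (-1.8554, 1.8456).
Round to (-1.8554, 1.8456) and repeat: F = (21.484811, 25.323257), J = [[-22.391557, 12.182927], [-18.107810, 23.007837]].
Δ = (0.6308, -0.6042), so (u, v)₂ = (-1.2246, 1.2414).

(-1.2246, 1.2414)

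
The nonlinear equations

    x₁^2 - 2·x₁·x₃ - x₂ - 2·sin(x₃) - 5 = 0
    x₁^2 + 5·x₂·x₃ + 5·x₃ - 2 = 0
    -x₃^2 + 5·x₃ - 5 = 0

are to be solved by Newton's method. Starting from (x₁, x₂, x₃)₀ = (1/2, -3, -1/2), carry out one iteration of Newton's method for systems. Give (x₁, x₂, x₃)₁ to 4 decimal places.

(0.4895, -6.8709, 0.7917)

At (1/2, -3, -1/2): F = (-0.291149, 3.2500, -7.7500).
Jacobian J = [[2·x₁ - 2·x₃, -1, -2·x₁ - 2·cos(x₃)], [2·x₁, 5·x₃, 5·x₂ + 5], [0, 0, -2·x₃ + 5]].
At the point, J = [[2.0000, -1.0000, -2.755165], [1.0000, -2.5000, -10.0000], [0.0000, 0.0000, 6.0000]] (det J = -24.0000).
Solving J·Δ = −F gives Δ = (-0.0105, -3.8709, 1.2917).
Then the next iterate is (x₁, x₂, x₃)₁ = (0.4895, -6.8709, 0.7917).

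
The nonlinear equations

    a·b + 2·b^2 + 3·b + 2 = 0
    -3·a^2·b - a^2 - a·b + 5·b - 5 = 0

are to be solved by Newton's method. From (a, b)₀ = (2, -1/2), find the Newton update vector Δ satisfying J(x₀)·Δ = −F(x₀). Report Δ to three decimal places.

(4.500, 0.750)

At (2, -1/2): F = (0.000, -4.500).
Jacobian J = [[b, a + 4·b + 3], [-6·a·b - 2·a - b, -3·a^2 - a + 5]].
At the point, J = [[-0.500, 3.000], [2.500, -9.000]] (det J = -3.000).
Solving J·Δ = −F gives Δ = (4.500, 0.750).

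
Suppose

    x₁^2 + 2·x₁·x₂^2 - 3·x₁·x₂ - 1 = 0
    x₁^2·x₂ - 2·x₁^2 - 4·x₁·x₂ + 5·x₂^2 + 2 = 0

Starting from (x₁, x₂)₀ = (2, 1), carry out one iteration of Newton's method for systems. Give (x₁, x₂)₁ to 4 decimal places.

(1.5294, 1.2059)

At (2, 1): F = (1.0000, -5.0000).
Jacobian J = [[2·x₁ + 2·x₂^2 - 3·x₂, 4·x₁·x₂ - 3·x₁], [2·x₁·x₂ - 4·x₁ - 4·x₂, x₁^2 - 4·x₁ + 10·x₂]].
At the point, J = [[3.0000, 2.0000], [-8.0000, 6.0000]] (det J = 34.0000).
Solving J·Δ = −F gives Δ = (-0.4706, 0.2059).
Then the next iterate is (x₁, x₂)₁ = (1.5294, 1.2059).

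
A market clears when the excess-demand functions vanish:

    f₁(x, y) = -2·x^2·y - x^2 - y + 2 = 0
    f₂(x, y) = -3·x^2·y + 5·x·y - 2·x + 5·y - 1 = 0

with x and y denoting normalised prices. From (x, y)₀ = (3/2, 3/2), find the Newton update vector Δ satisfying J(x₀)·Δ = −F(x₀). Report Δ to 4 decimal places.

At (3/2, 3/2): F = (-8.5000, 4.6250).
Jacobian J = [[-4·x·y - 2·x, -2·x^2 - 1], [-6·x·y + 5·y - 2, -3·x^2 + 5·x + 5]].
At the point, J = [[-12.0000, -5.5000], [-8.0000, 5.7500]] (det J = -113.0000).
Solving J·Δ = −F gives Δ = (-0.2074, -1.0929).

(-0.2074, -1.0929)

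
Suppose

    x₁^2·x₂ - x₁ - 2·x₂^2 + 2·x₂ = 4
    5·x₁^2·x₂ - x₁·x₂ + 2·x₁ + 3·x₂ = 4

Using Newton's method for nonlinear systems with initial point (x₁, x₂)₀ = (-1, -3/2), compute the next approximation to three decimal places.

At (-1, -3/2): F = (-12.000, -19.500).
Jacobian J = [[2·x₁·x₂ - 1, x₁^2 - 4·x₂ + 2], [10·x₁·x₂ - x₂ + 2, 5·x₁^2 - x₁ + 3]].
At the point, J = [[2.000, 9.000], [18.500, 9.000]] (det J = -148.500).
Solving J·Δ = −F gives Δ = (0.455, 1.232).
Then the next iterate is (x₁, x₂)₁ = (-0.545, -0.268).

(-0.545, -0.268)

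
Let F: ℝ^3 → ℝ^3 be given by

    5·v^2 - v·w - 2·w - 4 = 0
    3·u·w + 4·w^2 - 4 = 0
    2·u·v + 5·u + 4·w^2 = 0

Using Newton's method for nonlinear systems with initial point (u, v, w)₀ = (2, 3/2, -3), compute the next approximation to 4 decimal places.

At (2, 3/2, -3): F = (17.7500, 14.0000, 52.0000).
Jacobian J = [[0, 10·v - w, -v - 2], [3·w, 0, 3·u + 8·w], [2·v + 5, 2·u, 8·w]].
At the point, J = [[0.0000, 18.0000, -3.5000], [-9.0000, 0.0000, -18.0000], [8.0000, 4.0000, -24.0000]] (det J = -6354.0000).
Solving J·Δ = −F gives Δ = (-1.5294, -0.6862, 1.5425).
Then the next iterate is (u, v, w)₁ = (0.4706, 0.8138, -1.4575).

(0.4706, 0.8138, -1.4575)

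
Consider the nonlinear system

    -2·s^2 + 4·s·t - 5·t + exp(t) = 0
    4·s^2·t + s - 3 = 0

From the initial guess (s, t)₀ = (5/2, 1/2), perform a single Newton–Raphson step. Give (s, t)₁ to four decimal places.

At (5/2, 1/2): F = (-8.351279, 12.0000).
Jacobian J = [[-4·s + 4·t, 4·s + exp(t) - 5], [8·s·t + 1, 4·s^2]].
At the point, J = [[-8.0000, 6.648721], [11.0000, 25.0000]] (det J = -273.135934).
Solving J·Δ = −F gives Δ = (-1.0565, -0.0151).
Then the next iterate is (s, t)₁ = (1.4435, 0.4849).

(1.4435, 0.4849)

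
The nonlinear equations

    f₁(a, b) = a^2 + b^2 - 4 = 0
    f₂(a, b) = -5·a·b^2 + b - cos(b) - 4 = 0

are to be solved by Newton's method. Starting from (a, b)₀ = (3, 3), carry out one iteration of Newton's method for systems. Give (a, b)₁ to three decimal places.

At (3, 3): F = (14.000, -135.01001).
Jacobian J = [[2·a, 2·b], [-5·b^2, -10·a·b + sin(b) + 1]].
At the point, J = [[6.000, 6.000], [-45.000, -88.85888]] (det J = -263.15328).
Solving J·Δ = −F gives Δ = (-1.649, -0.684).
Then the next iterate is (a, b)₁ = (1.351, 2.316).

(1.351, 2.316)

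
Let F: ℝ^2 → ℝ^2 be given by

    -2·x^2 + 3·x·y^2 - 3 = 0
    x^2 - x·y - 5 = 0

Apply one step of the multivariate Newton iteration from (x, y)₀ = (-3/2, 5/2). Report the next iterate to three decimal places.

At (-3/2, 5/2): F = (-35.625, 1.000).
Jacobian J = [[-4·x + 3·y^2, 6·x·y], [2·x - y, -x]].
At the point, J = [[24.750, -22.500], [-5.500, 1.500]] (det J = -86.625).
Solving J·Δ = −F gives Δ = (-0.357, -1.976).
Then the next iterate is (x, y)₁ = (-1.857, 0.524).

(-1.857, 0.524)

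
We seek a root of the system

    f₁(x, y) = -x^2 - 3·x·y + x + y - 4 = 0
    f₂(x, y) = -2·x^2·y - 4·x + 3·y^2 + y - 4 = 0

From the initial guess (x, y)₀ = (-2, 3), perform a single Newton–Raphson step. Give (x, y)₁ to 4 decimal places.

(-1.7228, 1.5870)

At (-2, 3): F = (11.0000, 10.0000).
Jacobian J = [[-2·x - 3·y + 1, -3·x + 1], [-4·x·y - 4, -2·x^2 + 6·y + 1]].
At the point, J = [[-4.0000, 7.0000], [20.0000, 11.0000]] (det J = -184.0000).
Solving J·Δ = −F gives Δ = (0.2772, -1.4130).
Then the next iterate is (x, y)₁ = (-1.7228, 1.5870).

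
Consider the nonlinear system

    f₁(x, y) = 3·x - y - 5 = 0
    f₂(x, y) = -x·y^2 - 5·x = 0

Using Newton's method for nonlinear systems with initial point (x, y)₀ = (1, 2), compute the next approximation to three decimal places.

(1.333, -1.000)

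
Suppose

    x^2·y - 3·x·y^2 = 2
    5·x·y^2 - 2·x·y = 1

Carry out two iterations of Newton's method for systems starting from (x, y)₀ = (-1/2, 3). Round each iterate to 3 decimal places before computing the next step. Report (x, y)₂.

At (-1/2, 3): F = (12.250, -20.500).
Jacobian J = [[2·x·y - 3·y^2, x^2 - 6·x·y], [5·y^2 - 2·y, 10·x·y - 2·x]].
At the point, J = [[-30.000, 9.250], [39.000, -14.000]] (det J = 59.250).
Solving J·Δ = −F gives Δ = (-0.306, -2.316).
Then the next iterate is (x, y)₁ = (-0.806, 0.684).
Round to (-0.806, 0.684) and repeat: F = (-0.42437, -1.78285), J = [[-2.50618, 3.95746], [0.97128, -3.90104]].
Δ = (-1.468, -0.823), so (x, y)₂ = (-2.274, -0.139).

(-2.274, -0.139)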